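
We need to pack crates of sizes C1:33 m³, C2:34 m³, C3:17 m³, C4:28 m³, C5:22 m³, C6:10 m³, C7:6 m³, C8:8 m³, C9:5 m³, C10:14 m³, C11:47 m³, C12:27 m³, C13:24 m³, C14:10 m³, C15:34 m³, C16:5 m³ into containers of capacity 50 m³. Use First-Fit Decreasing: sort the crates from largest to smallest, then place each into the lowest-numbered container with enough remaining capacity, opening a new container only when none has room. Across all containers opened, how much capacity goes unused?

Sorted descending: 47, 34, 34, 33, 28, 27, 24, 22, 17, 14, 10, 10, 8, 6, 5, 5.
container 1: place 47 m³, 3 m³ left
container 2: place 34 m³, 16 m³ left
container 3: place 34 m³, 16 m³ left
container 4: place 33 m³, 17 m³ left
container 5: place 28 m³, 22 m³ left
container 6: place 27 m³, 23 m³ left
container 7: place 24 m³, 26 m³ left
container 5: place 22 m³, 0 m³ left
container 4: place 17 m³, 0 m³ left
container 2: place 14 m³, 2 m³ left
container 3: place 10 m³, 6 m³ left
container 6: place 10 m³, 13 m³ left
container 6: place 8 m³, 5 m³ left
container 3: place 6 m³, 0 m³ left
container 6: place 5 m³, 0 m³ left
container 7: place 5 m³, 21 m³ left
7 containers × 50 m³ = 350 m³; used 324 m³; unused 26 m³.

26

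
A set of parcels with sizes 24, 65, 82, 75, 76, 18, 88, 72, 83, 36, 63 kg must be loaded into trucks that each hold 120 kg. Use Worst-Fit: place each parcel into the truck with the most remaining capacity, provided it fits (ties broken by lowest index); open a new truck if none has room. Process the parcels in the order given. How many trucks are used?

24 kg → truck 1 (remaining 96 kg)
65 kg → truck 1 (remaining 31 kg)
82 kg → truck 2 (remaining 38 kg)
75 kg → truck 3 (remaining 45 kg)
76 kg → truck 4 (remaining 44 kg)
18 kg → truck 3 (remaining 27 kg)
88 kg → truck 5 (remaining 32 kg)
72 kg → truck 6 (remaining 48 kg)
83 kg → truck 7 (remaining 37 kg)
36 kg → truck 6 (remaining 12 kg)
63 kg → truck 8 (remaining 57 kg)
Final trucks: [24,65] [82] [75,18] [76] [88] [72,36] [83] [63].

8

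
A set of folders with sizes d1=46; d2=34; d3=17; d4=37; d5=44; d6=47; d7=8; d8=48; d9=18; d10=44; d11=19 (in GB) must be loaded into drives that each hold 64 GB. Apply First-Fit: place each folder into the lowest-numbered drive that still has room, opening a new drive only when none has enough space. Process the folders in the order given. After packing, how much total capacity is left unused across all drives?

86

drive 1: place d1 (46 GB), 18 GB left
drive 2: place d2 (34 GB), 30 GB left
drive 1: place d3 (17 GB), 1 GB left
drive 3: place d4 (37 GB), 27 GB left
drive 4: place d5 (44 GB), 20 GB left
drive 5: place d6 (47 GB), 17 GB left
drive 2: place d7 (8 GB), 22 GB left
drive 6: place d8 (48 GB), 16 GB left
drive 2: place d9 (18 GB), 4 GB left
drive 7: place d10 (44 GB), 20 GB left
drive 3: place d11 (19 GB), 8 GB left
7 drives × 64 GB = 448 GB; used 362 GB; unused 86 GB.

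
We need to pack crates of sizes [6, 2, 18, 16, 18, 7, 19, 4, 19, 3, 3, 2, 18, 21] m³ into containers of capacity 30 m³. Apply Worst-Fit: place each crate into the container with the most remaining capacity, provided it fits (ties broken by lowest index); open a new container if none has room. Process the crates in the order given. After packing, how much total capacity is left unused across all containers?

54

6 m³ → container 1 (remaining 24 m³)
2 m³ → container 1 (remaining 22 m³)
18 m³ → container 1 (remaining 4 m³)
16 m³ → container 2 (remaining 14 m³)
18 m³ → container 3 (remaining 12 m³)
7 m³ → container 2 (remaining 7 m³)
19 m³ → container 4 (remaining 11 m³)
4 m³ → container 3 (remaining 8 m³)
19 m³ → container 5 (remaining 11 m³)
3 m³ → container 4 (remaining 8 m³)
3 m³ → container 5 (remaining 8 m³)
2 m³ → container 3 (remaining 6 m³)
18 m³ → container 6 (remaining 12 m³)
21 m³ → container 7 (remaining 9 m³)
7 containers × 30 m³ = 210 m³; used 156 m³; unused 54 m³.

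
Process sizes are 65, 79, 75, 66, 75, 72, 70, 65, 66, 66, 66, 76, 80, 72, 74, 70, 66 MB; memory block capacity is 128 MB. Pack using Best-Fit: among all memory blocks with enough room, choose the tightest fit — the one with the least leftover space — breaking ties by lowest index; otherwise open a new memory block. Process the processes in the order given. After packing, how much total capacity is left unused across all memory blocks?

973

65 MB → memory block 1 (remaining 63 MB)
79 MB → memory block 2 (remaining 49 MB)
75 MB → memory block 3 (remaining 53 MB)
66 MB → memory block 4 (remaining 62 MB)
75 MB → memory block 5 (remaining 53 MB)
72 MB → memory block 6 (remaining 56 MB)
70 MB → memory block 7 (remaining 58 MB)
65 MB → memory block 8 (remaining 63 MB)
66 MB → memory block 9 (remaining 62 MB)
66 MB → memory block 10 (remaining 62 MB)
66 MB → memory block 11 (remaining 62 MB)
76 MB → memory block 12 (remaining 52 MB)
80 MB → memory block 13 (remaining 48 MB)
72 MB → memory block 14 (remaining 56 MB)
74 MB → memory block 15 (remaining 54 MB)
70 MB → memory block 16 (remaining 58 MB)
66 MB → memory block 17 (remaining 62 MB)
17 memory blocks × 128 MB = 2176 MB; used 1203 MB; unused 973 MB.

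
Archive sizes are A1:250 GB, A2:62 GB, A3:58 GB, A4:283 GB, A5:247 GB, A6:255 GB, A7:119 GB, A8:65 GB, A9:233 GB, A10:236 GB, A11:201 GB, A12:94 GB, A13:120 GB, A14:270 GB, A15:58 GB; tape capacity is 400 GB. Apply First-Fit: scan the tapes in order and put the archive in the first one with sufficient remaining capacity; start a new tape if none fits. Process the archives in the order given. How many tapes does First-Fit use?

Put A1 (250 GB) in tape 1; 150 GB remain.
Put A2 (62 GB) in tape 1; 88 GB remain.
Put A3 (58 GB) in tape 1; 30 GB remain.
Put A4 (283 GB) in tape 2; 117 GB remain.
Put A5 (247 GB) in tape 3; 153 GB remain.
Put A6 (255 GB) in tape 4; 145 GB remain.
Put A7 (119 GB) in tape 3; 34 GB remain.
Put A8 (65 GB) in tape 2; 52 GB remain.
Put A9 (233 GB) in tape 5; 167 GB remain.
Put A10 (236 GB) in tape 6; 164 GB remain.
Put A11 (201 GB) in tape 7; 199 GB remain.
Put A12 (94 GB) in tape 4; 51 GB remain.
Put A13 (120 GB) in tape 5; 47 GB remain.
Put A14 (270 GB) in tape 8; 130 GB remain.
Put A15 (58 GB) in tape 6; 106 GB remain.

8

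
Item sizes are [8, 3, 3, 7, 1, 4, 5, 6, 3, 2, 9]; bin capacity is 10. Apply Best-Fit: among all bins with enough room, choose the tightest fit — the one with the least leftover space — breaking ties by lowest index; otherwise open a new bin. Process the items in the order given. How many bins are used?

Put 8 in bin 1; 2 remain.
Put 3 in bin 2; 7 remain.
Put 3 in bin 2; 4 remain.
Put 7 in bin 3; 3 remain.
Put 1 in bin 1; 1 remain.
Put 4 in bin 2; 0 remain.
Put 5 in bin 4; 5 remain.
Put 6 in bin 5; 4 remain.
Put 3 in bin 3; 0 remain.
Put 2 in bin 5; 2 remain.
Put 9 in bin 6; 1 remain.

6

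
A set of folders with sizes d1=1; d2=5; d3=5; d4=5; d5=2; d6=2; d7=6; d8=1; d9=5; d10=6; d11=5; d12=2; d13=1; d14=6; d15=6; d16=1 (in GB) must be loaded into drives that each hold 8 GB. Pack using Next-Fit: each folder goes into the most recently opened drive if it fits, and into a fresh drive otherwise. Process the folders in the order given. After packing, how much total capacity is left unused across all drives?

d1 (1 GB) → drive 1 (remaining 7 GB)
d2 (5 GB) → drive 1 (remaining 2 GB)
d3 (5 GB) → drive 2 (remaining 3 GB)
d4 (5 GB) → drive 3 (remaining 3 GB)
d5 (2 GB) → drive 3 (remaining 1 GB)
d6 (2 GB) → drive 4 (remaining 6 GB)
d7 (6 GB) → drive 4 (remaining 0 GB)
d8 (1 GB) → drive 5 (remaining 7 GB)
d9 (5 GB) → drive 5 (remaining 2 GB)
d10 (6 GB) → drive 6 (remaining 2 GB)
d11 (5 GB) → drive 7 (remaining 3 GB)
d12 (2 GB) → drive 7 (remaining 1 GB)
d13 (1 GB) → drive 7 (remaining 0 GB)
d14 (6 GB) → drive 8 (remaining 2 GB)
d15 (6 GB) → drive 9 (remaining 2 GB)
d16 (1 GB) → drive 9 (remaining 1 GB)
9 drives × 8 GB = 72 GB; used 59 GB; unused 13 GB.

13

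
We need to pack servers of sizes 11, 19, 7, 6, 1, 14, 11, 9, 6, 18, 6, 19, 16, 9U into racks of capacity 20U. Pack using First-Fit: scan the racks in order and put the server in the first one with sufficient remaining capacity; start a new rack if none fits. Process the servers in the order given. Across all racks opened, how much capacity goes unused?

28

11U → rack 1 (remaining 9U)
19U → rack 2 (remaining 1U)
7U → rack 1 (remaining 2U)
6U → rack 3 (remaining 14U)
1U → rack 1 (remaining 1U)
14U → rack 3 (remaining 0U)
11U → rack 4 (remaining 9U)
9U → rack 4 (remaining 0U)
6U → rack 5 (remaining 14U)
18U → rack 6 (remaining 2U)
6U → rack 5 (remaining 8U)
19U → rack 7 (remaining 1U)
16U → rack 8 (remaining 4U)
9U → rack 9 (remaining 11U)
9 racks × 20U = 180U; used 152U; unused 28U.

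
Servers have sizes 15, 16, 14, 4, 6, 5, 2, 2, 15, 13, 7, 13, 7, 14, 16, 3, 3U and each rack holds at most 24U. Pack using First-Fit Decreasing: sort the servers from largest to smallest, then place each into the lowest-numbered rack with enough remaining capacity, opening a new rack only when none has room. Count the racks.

Sorted descending: 16, 16, 15, 15, 14, 14, 13, 13, 7, 7, 6, 5, 4, 3, 3, 2, 2.
rack 1: place 16U, 8U left
rack 2: place 16U, 8U left
rack 3: place 15U, 9U left
rack 4: place 15U, 9U left
rack 5: place 14U, 10U left
rack 6: place 14U, 10U left
rack 7: place 13U, 11U left
rack 8: place 13U, 11U left
rack 1: place 7U, 1U left
rack 2: place 7U, 1U left
rack 3: place 6U, 3U left
rack 4: place 5U, 4U left
rack 4: place 4U, 0U left
rack 3: place 3U, 0U left
rack 5: place 3U, 7U left
rack 5: place 2U, 5U left
rack 5: place 2U, 3U left
Final racks: [16,7] [16,7] [15,6,3] [15,5,4] [14,3,2,2] [14] [13] [13].

8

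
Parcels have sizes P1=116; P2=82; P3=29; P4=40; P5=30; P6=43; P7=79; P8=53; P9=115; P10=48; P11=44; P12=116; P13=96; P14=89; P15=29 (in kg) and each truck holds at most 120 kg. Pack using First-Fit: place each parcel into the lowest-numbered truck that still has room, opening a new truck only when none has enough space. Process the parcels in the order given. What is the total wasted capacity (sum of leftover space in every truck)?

191

truck 1: place P1 (116 kg), 4 kg left
truck 2: place P2 (82 kg), 38 kg left
truck 2: place P3 (29 kg), 9 kg left
truck 3: place P4 (40 kg), 80 kg left
truck 3: place P5 (30 kg), 50 kg left
truck 3: place P6 (43 kg), 7 kg left
truck 4: place P7 (79 kg), 41 kg left
truck 5: place P8 (53 kg), 67 kg left
truck 6: place P9 (115 kg), 5 kg left
truck 5: place P10 (48 kg), 19 kg left
truck 7: place P11 (44 kg), 76 kg left
truck 8: place P12 (116 kg), 4 kg left
truck 9: place P13 (96 kg), 24 kg left
truck 10: place P14 (89 kg), 31 kg left
truck 4: place P15 (29 kg), 12 kg left
10 trucks × 120 kg = 1200 kg; used 1009 kg; unused 191 kg.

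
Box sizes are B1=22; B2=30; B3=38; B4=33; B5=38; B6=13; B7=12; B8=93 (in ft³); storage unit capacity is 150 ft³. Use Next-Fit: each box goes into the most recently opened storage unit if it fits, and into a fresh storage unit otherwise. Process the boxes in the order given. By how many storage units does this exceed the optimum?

1

Next-Fit: [22,30,38,33] [38,13,12] [93] → 3 storage units.
Total size 279 ft³; any packing needs at least ⌈279/150⌉ = 2 storage units.
An optimal packing achieves that bound: [93,38,13] [38,33,30,22,12] → 2 storage units.
Excess: 3 − 2 = 1.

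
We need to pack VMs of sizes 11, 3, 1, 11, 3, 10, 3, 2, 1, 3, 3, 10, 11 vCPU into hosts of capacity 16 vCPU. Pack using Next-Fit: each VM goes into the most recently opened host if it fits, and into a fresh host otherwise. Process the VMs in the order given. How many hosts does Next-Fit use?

Put 11 vCPU in host 1; 5 vCPU remain.
Put 3 vCPU in host 1; 2 vCPU remain.
Put 1 vCPU in host 1; 1 vCPU remain.
Put 11 vCPU in host 2; 5 vCPU remain.
Put 3 vCPU in host 2; 2 vCPU remain.
Put 10 vCPU in host 3; 6 vCPU remain.
Put 3 vCPU in host 3; 3 vCPU remain.
Put 2 vCPU in host 3; 1 vCPU remain.
Put 1 vCPU in host 3; 0 vCPU remain.
Put 3 vCPU in host 4; 13 vCPU remain.
Put 3 vCPU in host 4; 10 vCPU remain.
Put 10 vCPU in host 4; 0 vCPU remain.
Put 11 vCPU in host 5; 5 vCPU remain.
Final hosts: [11,3,1] [11,3] [10,3,2,1] [3,3,10] [11].

5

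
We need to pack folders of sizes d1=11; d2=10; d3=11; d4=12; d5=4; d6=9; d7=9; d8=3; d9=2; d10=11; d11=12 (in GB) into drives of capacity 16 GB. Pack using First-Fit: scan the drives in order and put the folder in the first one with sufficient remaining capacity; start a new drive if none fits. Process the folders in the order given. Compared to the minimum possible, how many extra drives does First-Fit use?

First-Fit: [11,4] [10,3,2] [11] [12] [9] [9] [11] [12] → 8 drives.
8 folders exceed 8 GB (half the capacity), and no two of those can share a drive, so at least 8 drives are needed.
So 8 is already optimal.

0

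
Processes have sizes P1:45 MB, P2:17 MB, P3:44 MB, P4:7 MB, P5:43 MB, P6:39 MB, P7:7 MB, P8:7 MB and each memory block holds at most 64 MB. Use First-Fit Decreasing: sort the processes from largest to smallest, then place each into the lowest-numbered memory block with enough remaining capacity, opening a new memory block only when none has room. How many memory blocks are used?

4

Sorted descending: 45, 44, 43, 39, 17, 7, 7, 7.
memory block 1: place 45 MB, 19 MB left
memory block 2: place 44 MB, 20 MB left
memory block 3: place 43 MB, 21 MB left
memory block 4: place 39 MB, 25 MB left
memory block 1: place 17 MB, 2 MB left
memory block 2: place 7 MB, 13 MB left
memory block 2: place 7 MB, 6 MB left
memory block 3: place 7 MB, 14 MB left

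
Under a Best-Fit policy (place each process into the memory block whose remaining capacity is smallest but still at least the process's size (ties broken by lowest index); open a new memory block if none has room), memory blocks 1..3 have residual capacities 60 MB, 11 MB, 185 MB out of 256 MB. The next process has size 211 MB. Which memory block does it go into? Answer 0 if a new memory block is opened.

0

No memory block has ≥ 211 MB free, so a new memory block is opened.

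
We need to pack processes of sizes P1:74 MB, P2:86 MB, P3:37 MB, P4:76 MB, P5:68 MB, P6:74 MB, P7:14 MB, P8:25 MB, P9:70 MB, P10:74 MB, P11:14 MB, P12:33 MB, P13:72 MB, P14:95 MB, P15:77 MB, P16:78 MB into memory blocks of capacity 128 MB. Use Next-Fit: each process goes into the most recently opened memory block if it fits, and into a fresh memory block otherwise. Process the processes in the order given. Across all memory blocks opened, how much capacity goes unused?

441

memory block 1: place P1 (74 MB), 54 MB left
memory block 2: place P2 (86 MB), 42 MB left
memory block 2: place P3 (37 MB), 5 MB left
memory block 3: place P4 (76 MB), 52 MB left
memory block 4: place P5 (68 MB), 60 MB left
memory block 5: place P6 (74 MB), 54 MB left
memory block 5: place P7 (14 MB), 40 MB left
memory block 5: place P8 (25 MB), 15 MB left
memory block 6: place P9 (70 MB), 58 MB left
memory block 7: place P10 (74 MB), 54 MB left
memory block 7: place P11 (14 MB), 40 MB left
memory block 7: place P12 (33 MB), 7 MB left
memory block 8: place P13 (72 MB), 56 MB left
memory block 9: place P14 (95 MB), 33 MB left
memory block 10: place P15 (77 MB), 51 MB left
memory block 11: place P16 (78 MB), 50 MB left
11 memory blocks × 128 MB = 1408 MB; used 967 MB; unused 441 MB.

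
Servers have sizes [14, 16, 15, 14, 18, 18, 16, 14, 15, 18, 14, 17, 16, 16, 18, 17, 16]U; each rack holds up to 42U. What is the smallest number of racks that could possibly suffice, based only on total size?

7 racks

Total size = 14 + 16 + 15 + 14 + 18 + 18 + 16 + 14 + 15 + 18 + 14 + 17 + 16 + 16 + 18 + 17 + 16 = 272U.
⌈272 / 42⌉ = 7.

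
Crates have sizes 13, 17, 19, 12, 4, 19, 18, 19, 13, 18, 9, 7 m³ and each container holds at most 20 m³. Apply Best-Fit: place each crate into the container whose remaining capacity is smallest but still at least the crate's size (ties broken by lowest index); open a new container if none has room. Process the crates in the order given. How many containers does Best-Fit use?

Put 13 m³ in container 1; 7 m³ remain.
Put 17 m³ in container 2; 3 m³ remain.
Put 19 m³ in container 3; 1 m³ remain.
Put 12 m³ in container 4; 8 m³ remain.
Put 4 m³ in container 1; 3 m³ remain.
Put 19 m³ in container 5; 1 m³ remain.
Put 18 m³ in container 6; 2 m³ remain.
Put 19 m³ in container 7; 1 m³ remain.
Put 13 m³ in container 8; 7 m³ remain.
Put 18 m³ in container 9; 2 m³ remain.
Put 9 m³ in container 10; 11 m³ remain.
Put 7 m³ in container 8; 0 m³ remain.
Final containers: [13,4] [17] [19] [12] [19] [18] [19] [13,7] [18] [9].

10 containers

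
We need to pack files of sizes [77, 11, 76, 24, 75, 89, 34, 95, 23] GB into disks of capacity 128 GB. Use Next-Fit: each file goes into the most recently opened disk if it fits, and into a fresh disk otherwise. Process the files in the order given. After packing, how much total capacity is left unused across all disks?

Put 77 GB in disk 1; 51 GB remain.
Put 11 GB in disk 1; 40 GB remain.
Put 76 GB in disk 2; 52 GB remain.
Put 24 GB in disk 2; 28 GB remain.
Put 75 GB in disk 3; 53 GB remain.
Put 89 GB in disk 4; 39 GB remain.
Put 34 GB in disk 4; 5 GB remain.
Put 95 GB in disk 5; 33 GB remain.
Put 23 GB in disk 5; 10 GB remain.
5 disks × 128 GB = 640 GB; used 504 GB; unused 136 GB.

136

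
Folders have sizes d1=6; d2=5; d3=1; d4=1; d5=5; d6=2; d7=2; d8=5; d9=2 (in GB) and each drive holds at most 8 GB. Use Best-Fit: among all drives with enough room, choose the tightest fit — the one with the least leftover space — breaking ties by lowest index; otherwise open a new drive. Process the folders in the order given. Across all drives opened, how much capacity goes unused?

drive 1: place d1 (6 GB), 2 GB left
drive 2: place d2 (5 GB), 3 GB left
drive 1: place d3 (1 GB), 1 GB left
drive 1: place d4 (1 GB), 0 GB left
drive 3: place d5 (5 GB), 3 GB left
drive 2: place d6 (2 GB), 1 GB left
drive 3: place d7 (2 GB), 1 GB left
drive 4: place d8 (5 GB), 3 GB left
drive 4: place d9 (2 GB), 1 GB left
4 drives × 8 GB = 32 GB; used 29 GB; unused 3 GB.

3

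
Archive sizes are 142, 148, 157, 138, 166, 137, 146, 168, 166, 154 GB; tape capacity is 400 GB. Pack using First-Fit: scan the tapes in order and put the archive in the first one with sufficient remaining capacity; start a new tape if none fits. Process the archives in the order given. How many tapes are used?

Put 142 GB in tape 1; 258 GB remain.
Put 148 GB in tape 1; 110 GB remain.
Put 157 GB in tape 2; 243 GB remain.
Put 138 GB in tape 2; 105 GB remain.
Put 166 GB in tape 3; 234 GB remain.
Put 137 GB in tape 3; 97 GB remain.
Put 146 GB in tape 4; 254 GB remain.
Put 168 GB in tape 4; 86 GB remain.
Put 166 GB in tape 5; 234 GB remain.
Put 154 GB in tape 5; 80 GB remain.

5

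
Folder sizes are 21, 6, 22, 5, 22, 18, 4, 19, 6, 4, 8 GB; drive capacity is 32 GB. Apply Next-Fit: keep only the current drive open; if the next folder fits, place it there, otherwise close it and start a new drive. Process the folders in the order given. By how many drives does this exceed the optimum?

1

Next-Fit: [21,6] [22,5] [22] [18,4] [19,6,4] [8] → 6 drives.
Total size 135 GB; any packing needs at least ⌈135/32⌉ = 5 drives.
An optimal packing achieves that bound: [22,8] [22,6,4] [21,6,5] [19,4] [18] → 5 drives.
Excess: 6 − 5 = 1.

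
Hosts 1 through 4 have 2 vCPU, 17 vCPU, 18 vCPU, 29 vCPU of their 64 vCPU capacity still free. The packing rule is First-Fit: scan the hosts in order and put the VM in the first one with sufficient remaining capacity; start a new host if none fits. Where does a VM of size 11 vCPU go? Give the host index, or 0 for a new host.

Hosts with room: host 2 (17 vCPU), host 3 (18 vCPU), host 4 (29 vCPU).
The first with room is host 2.

2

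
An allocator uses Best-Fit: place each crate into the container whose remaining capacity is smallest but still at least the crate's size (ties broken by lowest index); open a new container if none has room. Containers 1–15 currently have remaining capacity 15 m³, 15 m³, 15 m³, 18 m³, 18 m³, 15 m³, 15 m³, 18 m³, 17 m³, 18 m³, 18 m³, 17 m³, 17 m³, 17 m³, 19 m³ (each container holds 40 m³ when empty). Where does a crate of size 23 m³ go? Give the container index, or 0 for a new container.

No container has ≥ 23 m³ free, so a new container is opened.

0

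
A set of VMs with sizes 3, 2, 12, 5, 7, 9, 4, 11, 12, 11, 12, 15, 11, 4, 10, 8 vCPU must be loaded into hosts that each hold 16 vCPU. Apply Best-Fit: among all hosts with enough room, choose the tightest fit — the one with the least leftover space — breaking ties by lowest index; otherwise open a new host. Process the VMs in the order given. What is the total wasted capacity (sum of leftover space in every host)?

Put 3 vCPU in host 1; 13 vCPU remain.
Put 2 vCPU in host 1; 11 vCPU remain.
Put 12 vCPU in host 2; 4 vCPU remain.
Put 5 vCPU in host 1; 6 vCPU remain.
Put 7 vCPU in host 3; 9 vCPU remain.
Put 9 vCPU in host 3; 0 vCPU remain.
Put 4 vCPU in host 2; 0 vCPU remain.
Put 11 vCPU in host 4; 5 vCPU remain.
Put 12 vCPU in host 5; 4 vCPU remain.
Put 11 vCPU in host 6; 5 vCPU remain.
Put 12 vCPU in host 7; 4 vCPU remain.
Put 15 vCPU in host 8; 1 vCPU remain.
Put 11 vCPU in host 9; 5 vCPU remain.
Put 4 vCPU in host 5; 0 vCPU remain.
Put 10 vCPU in host 10; 6 vCPU remain.
Put 8 vCPU in host 11; 8 vCPU remain.
11 hosts × 16 vCPU = 176 vCPU; used 136 vCPU; unused 40 vCPU.

40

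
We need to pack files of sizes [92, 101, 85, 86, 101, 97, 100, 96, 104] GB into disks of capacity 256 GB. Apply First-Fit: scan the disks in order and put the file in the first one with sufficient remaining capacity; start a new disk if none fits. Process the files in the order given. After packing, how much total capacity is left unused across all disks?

disk 1: place 92 GB, 164 GB left
disk 1: place 101 GB, 63 GB left
disk 2: place 85 GB, 171 GB left
disk 2: place 86 GB, 85 GB left
disk 3: place 101 GB, 155 GB left
disk 3: place 97 GB, 58 GB left
disk 4: place 100 GB, 156 GB left
disk 4: place 96 GB, 60 GB left
disk 5: place 104 GB, 152 GB left
5 disks × 256 GB = 1280 GB; used 862 GB; unused 418 GB.

418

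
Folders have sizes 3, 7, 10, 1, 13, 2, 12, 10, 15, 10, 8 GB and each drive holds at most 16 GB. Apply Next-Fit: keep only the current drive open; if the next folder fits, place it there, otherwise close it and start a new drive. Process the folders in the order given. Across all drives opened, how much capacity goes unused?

37

3 GB → drive 1 (remaining 13 GB)
7 GB → drive 1 (remaining 6 GB)
10 GB → drive 2 (remaining 6 GB)
1 GB → drive 2 (remaining 5 GB)
13 GB → drive 3 (remaining 3 GB)
2 GB → drive 3 (remaining 1 GB)
12 GB → drive 4 (remaining 4 GB)
10 GB → drive 5 (remaining 6 GB)
15 GB → drive 6 (remaining 1 GB)
10 GB → drive 7 (remaining 6 GB)
8 GB → drive 8 (remaining 8 GB)
8 drives × 16 GB = 128 GB; used 91 GB; unused 37 GB.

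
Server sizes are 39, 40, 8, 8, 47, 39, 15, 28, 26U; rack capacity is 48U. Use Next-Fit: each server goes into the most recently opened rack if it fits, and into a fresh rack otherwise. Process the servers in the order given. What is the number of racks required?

39U → rack 1 (remaining 9U)
40U → rack 2 (remaining 8U)
8U → rack 2 (remaining 0U)
8U → rack 3 (remaining 40U)
47U → rack 4 (remaining 1U)
39U → rack 5 (remaining 9U)
15U → rack 6 (remaining 33U)
28U → rack 6 (remaining 5U)
26U → rack 7 (remaining 22U)

7 racks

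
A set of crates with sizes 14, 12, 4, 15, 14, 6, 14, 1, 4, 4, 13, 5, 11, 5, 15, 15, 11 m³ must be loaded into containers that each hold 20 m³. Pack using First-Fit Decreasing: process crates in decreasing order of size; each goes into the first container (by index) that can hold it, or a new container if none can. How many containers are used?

Sorted descending: 15, 15, 15, 14, 14, 14, 13, 12, 11, 11, 6, 5, 5, 4, 4, 4, 1.
container 1: place 15 m³, 5 m³ left
container 2: place 15 m³, 5 m³ left
container 3: place 15 m³, 5 m³ left
container 4: place 14 m³, 6 m³ left
container 5: place 14 m³, 6 m³ left
container 6: place 14 m³, 6 m³ left
container 7: place 13 m³, 7 m³ left
container 8: place 12 m³, 8 m³ left
container 9: place 11 m³, 9 m³ left
container 10: place 11 m³, 9 m³ left
container 4: place 6 m³, 0 m³ left
container 1: place 5 m³, 0 m³ left
container 2: place 5 m³, 0 m³ left
container 3: place 4 m³, 1 m³ left
container 5: place 4 m³, 2 m³ left
container 6: place 4 m³, 2 m³ left
container 3: place 1 m³, 0 m³ left
Final containers: [15,5] [15,5] [15,4,1] [14,6] [14,4] [14,4] [13] [12] [11] [11].

10 containers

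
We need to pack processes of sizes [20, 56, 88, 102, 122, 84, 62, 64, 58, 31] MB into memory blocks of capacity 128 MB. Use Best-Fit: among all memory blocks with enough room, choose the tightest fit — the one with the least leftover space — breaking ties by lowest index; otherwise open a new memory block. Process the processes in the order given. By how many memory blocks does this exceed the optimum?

Best-Fit: [20,56] [88,31] [102] [122] [84] [62,64] [58] → 7 memory blocks.
Total size 687 MB; any packing needs at least ⌈687/128⌉ = 6 memory blocks.
An optimal packing achieves that bound: [122] [102,20] [88,31] [84] [64,62] [58,56] → 6 memory blocks.
Excess: 7 − 6 = 1.

1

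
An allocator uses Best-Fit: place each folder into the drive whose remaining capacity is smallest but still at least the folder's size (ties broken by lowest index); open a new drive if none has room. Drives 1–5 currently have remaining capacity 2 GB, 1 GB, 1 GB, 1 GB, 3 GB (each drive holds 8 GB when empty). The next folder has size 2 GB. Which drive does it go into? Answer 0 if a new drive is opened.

1

Drives with room: drive 1 (2 GB), drive 5 (3 GB).
Tightest fit is drive 1 with 2 GB free.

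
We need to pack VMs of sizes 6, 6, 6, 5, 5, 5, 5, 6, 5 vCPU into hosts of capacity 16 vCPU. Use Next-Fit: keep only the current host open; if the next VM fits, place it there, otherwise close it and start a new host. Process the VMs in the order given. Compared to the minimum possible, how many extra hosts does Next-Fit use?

Next-Fit: [6,6] [6,5,5] [5,5,6] [5] → 4 hosts.
Total size 49 vCPU; any packing needs at least ⌈49/16⌉ = 4 hosts.
So 4 is already optimal.

0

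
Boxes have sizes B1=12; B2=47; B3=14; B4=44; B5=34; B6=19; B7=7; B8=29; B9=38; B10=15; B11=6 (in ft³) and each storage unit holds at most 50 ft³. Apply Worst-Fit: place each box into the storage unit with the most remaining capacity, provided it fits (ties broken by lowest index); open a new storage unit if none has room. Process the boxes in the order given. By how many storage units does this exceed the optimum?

0

Worst-Fit: [12,14,19] [47] [44] [34,7] [29,15] [38,6] → 6 storage units.
Total size 265 ft³; any packing needs at least ⌈265/50⌉ = 6 storage units.
So 6 is already optimal.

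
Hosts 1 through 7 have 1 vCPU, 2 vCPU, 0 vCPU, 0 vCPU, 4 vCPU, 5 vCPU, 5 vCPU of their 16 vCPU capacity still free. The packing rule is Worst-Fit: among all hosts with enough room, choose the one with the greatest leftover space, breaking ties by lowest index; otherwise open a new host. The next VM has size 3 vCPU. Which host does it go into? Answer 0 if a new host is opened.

6

Hosts with room: host 5 (4 vCPU), host 6 (5 vCPU), host 7 (5 vCPU).
Most room is host 6 with 5 vCPU free.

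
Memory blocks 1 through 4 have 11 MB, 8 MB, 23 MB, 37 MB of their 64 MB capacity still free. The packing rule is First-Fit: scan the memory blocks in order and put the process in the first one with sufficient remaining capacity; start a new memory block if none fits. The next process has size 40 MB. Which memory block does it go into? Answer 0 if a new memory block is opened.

0

No memory block has ≥ 40 MB free, so a new memory block is opened.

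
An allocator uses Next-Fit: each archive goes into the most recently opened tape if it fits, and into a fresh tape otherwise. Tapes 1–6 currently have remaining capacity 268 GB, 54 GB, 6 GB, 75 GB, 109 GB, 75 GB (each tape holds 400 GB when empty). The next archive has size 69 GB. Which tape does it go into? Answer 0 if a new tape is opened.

Next-Fit only looks at tape 6, which has 75 GB free.
69 GB fits there.

6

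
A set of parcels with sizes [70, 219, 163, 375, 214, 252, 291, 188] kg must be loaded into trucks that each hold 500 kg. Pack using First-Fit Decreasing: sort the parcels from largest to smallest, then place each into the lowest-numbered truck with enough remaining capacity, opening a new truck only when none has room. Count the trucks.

4

Sorted descending: 375, 291, 252, 219, 214, 188, 163, 70.
Put 375 kg in truck 1; 125 kg remain.
Put 291 kg in truck 2; 209 kg remain.
Put 252 kg in truck 3; 248 kg remain.
Put 219 kg in truck 3; 29 kg remain.
Put 214 kg in truck 4; 286 kg remain.
Put 188 kg in truck 2; 21 kg remain.
Put 163 kg in truck 4; 123 kg remain.
Put 70 kg in truck 1; 55 kg remain.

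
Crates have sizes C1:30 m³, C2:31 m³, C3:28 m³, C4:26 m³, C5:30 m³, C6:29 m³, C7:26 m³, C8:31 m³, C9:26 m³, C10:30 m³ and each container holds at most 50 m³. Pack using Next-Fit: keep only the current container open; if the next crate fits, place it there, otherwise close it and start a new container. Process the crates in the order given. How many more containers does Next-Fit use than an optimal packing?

0

Next-Fit: [30] [31] [28] [26] [30] [29] [26] [31] [26] [30] → 10 containers.
10 crates exceed 25 m³ (half the capacity), and no two of those can share a container, so at least 10 containers are needed.
So 10 is already optimal.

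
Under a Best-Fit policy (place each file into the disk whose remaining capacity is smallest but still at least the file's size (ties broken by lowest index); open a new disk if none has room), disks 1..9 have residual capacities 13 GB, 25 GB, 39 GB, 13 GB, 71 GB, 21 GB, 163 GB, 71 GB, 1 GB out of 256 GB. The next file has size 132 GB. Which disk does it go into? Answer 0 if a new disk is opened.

7

Disks with room: disk 7 (163 GB).
Tightest fit is disk 7 with 163 GB free.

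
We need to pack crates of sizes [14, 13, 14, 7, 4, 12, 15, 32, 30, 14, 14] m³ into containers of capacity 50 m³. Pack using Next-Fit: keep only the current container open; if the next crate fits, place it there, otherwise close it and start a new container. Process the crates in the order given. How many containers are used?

5

14 m³ → container 1 (remaining 36 m³)
13 m³ → container 1 (remaining 23 m³)
14 m³ → container 1 (remaining 9 m³)
7 m³ → container 1 (remaining 2 m³)
4 m³ → container 2 (remaining 46 m³)
12 m³ → container 2 (remaining 34 m³)
15 m³ → container 2 (remaining 19 m³)
32 m³ → container 3 (remaining 18 m³)
30 m³ → container 4 (remaining 20 m³)
14 m³ → container 4 (remaining 6 m³)
14 m³ → container 5 (remaining 36 m³)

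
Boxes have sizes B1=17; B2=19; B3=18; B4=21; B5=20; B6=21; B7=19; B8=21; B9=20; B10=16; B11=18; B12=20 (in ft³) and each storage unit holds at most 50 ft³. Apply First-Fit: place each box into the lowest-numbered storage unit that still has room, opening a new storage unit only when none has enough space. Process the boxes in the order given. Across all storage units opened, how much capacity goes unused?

70

storage unit 1: place B1 (17 ft³), 33 ft³ left
storage unit 1: place B2 (19 ft³), 14 ft³ left
storage unit 2: place B3 (18 ft³), 32 ft³ left
storage unit 2: place B4 (21 ft³), 11 ft³ left
storage unit 3: place B5 (20 ft³), 30 ft³ left
storage unit 3: place B6 (21 ft³), 9 ft³ left
storage unit 4: place B7 (19 ft³), 31 ft³ left
storage unit 4: place B8 (21 ft³), 10 ft³ left
storage unit 5: place B9 (20 ft³), 30 ft³ left
storage unit 5: place B10 (16 ft³), 14 ft³ left
storage unit 6: place B11 (18 ft³), 32 ft³ left
storage unit 6: place B12 (20 ft³), 12 ft³ left
6 storage units × 50 ft³ = 300 ft³; used 230 ft³; unused 70 ft³.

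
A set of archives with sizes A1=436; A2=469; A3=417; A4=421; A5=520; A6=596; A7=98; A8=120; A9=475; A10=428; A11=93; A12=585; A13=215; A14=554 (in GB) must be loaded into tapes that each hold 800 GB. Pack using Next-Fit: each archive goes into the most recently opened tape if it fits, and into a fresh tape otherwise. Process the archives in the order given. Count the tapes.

10 tapes

Put A1 (436 GB) in tape 1; 364 GB remain.
Put A2 (469 GB) in tape 2; 331 GB remain.
Put A3 (417 GB) in tape 3; 383 GB remain.
Put A4 (421 GB) in tape 4; 379 GB remain.
Put A5 (520 GB) in tape 5; 280 GB remain.
Put A6 (596 GB) in tape 6; 204 GB remain.
Put A7 (98 GB) in tape 6; 106 GB remain.
Put A8 (120 GB) in tape 7; 680 GB remain.
Put A9 (475 GB) in tape 7; 205 GB remain.
Put A10 (428 GB) in tape 8; 372 GB remain.
Put A11 (93 GB) in tape 8; 279 GB remain.
Put A12 (585 GB) in tape 9; 215 GB remain.
Put A13 (215 GB) in tape 9; 0 GB remain.
Put A14 (554 GB) in tape 10; 246 GB remain.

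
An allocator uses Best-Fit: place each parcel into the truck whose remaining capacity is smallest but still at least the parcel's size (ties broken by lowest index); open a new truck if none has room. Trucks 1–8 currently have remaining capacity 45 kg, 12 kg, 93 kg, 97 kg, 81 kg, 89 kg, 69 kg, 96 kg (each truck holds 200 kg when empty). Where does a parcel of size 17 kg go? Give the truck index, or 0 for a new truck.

1

Trucks with room: truck 1 (45 kg), truck 3 (93 kg), truck 4 (97 kg), truck 5 (81 kg), truck 6 (89 kg), truck 7 (69 kg), truck 8 (96 kg).
Tightest fit is truck 1 with 45 kg free.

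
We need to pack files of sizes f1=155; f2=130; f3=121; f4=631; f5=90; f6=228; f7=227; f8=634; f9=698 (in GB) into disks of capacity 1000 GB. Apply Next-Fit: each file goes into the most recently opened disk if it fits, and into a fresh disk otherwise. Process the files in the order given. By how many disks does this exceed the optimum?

Next-Fit: [155,130,121] [631,90,228] [227,634] [698] → 4 disks.
Total size 2914 GB; any packing needs at least ⌈2914/1000⌉ = 3 disks.
An optimal packing achieves that bound: [698,228] [634,227,130] [631,155,121,90] → 3 disks.
Excess: 4 − 3 = 1.

1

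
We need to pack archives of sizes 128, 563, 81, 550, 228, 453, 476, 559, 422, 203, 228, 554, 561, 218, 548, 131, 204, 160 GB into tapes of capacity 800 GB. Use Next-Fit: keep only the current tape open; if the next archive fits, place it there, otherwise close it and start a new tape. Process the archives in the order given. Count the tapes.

tape 1: place 128 GB, 672 GB left
tape 1: place 563 GB, 109 GB left
tape 1: place 81 GB, 28 GB left
tape 2: place 550 GB, 250 GB left
tape 2: place 228 GB, 22 GB left
tape 3: place 453 GB, 347 GB left
tape 4: place 476 GB, 324 GB left
tape 5: place 559 GB, 241 GB left
tape 6: place 422 GB, 378 GB left
tape 6: place 203 GB, 175 GB left
tape 7: place 228 GB, 572 GB left
tape 7: place 554 GB, 18 GB left
tape 8: place 561 GB, 239 GB left
tape 8: place 218 GB, 21 GB left
tape 9: place 548 GB, 252 GB left
tape 9: place 131 GB, 121 GB left
tape 10: place 204 GB, 596 GB left
tape 10: place 160 GB, 436 GB left

10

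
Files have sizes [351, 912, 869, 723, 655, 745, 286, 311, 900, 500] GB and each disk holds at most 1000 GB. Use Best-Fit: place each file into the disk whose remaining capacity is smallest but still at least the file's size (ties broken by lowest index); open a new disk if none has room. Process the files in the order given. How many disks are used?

351 GB → disk 1 (remaining 649 GB)
912 GB → disk 2 (remaining 88 GB)
869 GB → disk 3 (remaining 131 GB)
723 GB → disk 4 (remaining 277 GB)
655 GB → disk 5 (remaining 345 GB)
745 GB → disk 6 (remaining 255 GB)
286 GB → disk 5 (remaining 59 GB)
311 GB → disk 1 (remaining 338 GB)
900 GB → disk 7 (remaining 100 GB)
500 GB → disk 8 (remaining 500 GB)

8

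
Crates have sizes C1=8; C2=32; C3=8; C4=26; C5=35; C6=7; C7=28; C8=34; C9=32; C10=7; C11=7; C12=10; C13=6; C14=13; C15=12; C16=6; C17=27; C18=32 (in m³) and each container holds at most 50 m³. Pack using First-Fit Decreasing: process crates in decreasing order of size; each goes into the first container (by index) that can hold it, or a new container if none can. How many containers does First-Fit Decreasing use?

8

Sorted descending: 35, 34, 32, 32, 32, 28, 27, 26, 13, 12, 10, 8, 8, 7, 7, 7, 6, 6.
container 1: place 35 m³, 15 m³ left
container 2: place 34 m³, 16 m³ left
container 3: place 32 m³, 18 m³ left
container 4: place 32 m³, 18 m³ left
container 5: place 32 m³, 18 m³ left
container 6: place 28 m³, 22 m³ left
container 7: place 27 m³, 23 m³ left
container 8: place 26 m³, 24 m³ left
container 1: place 13 m³, 2 m³ left
container 2: place 12 m³, 4 m³ left
container 3: place 10 m³, 8 m³ left
container 3: place 8 m³, 0 m³ left
container 4: place 8 m³, 10 m³ left
container 4: place 7 m³, 3 m³ left
container 5: place 7 m³, 11 m³ left
container 5: place 7 m³, 4 m³ left
container 6: place 6 m³, 16 m³ left
container 6: place 6 m³, 10 m³ left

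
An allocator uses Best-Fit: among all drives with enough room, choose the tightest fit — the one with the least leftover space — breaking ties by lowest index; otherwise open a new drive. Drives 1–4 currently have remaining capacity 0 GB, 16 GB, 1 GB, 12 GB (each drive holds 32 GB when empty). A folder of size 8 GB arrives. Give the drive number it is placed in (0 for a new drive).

Drives with room: drive 2 (16 GB), drive 4 (12 GB).
Tightest fit is drive 4 with 12 GB free.

4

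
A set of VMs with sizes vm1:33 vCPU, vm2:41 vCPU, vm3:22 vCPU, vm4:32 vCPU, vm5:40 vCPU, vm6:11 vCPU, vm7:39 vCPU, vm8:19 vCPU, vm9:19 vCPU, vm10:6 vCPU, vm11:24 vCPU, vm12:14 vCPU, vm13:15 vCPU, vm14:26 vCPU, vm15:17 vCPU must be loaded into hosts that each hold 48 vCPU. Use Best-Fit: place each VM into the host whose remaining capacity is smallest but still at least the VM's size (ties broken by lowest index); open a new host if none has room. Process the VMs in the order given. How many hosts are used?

9

host 1: place vm1 (33 vCPU), 15 vCPU left
host 2: place vm2 (41 vCPU), 7 vCPU left
host 3: place vm3 (22 vCPU), 26 vCPU left
host 4: place vm4 (32 vCPU), 16 vCPU left
host 5: place vm5 (40 vCPU), 8 vCPU left
host 1: place vm6 (11 vCPU), 4 vCPU left
host 6: place vm7 (39 vCPU), 9 vCPU left
host 3: place vm8 (19 vCPU), 7 vCPU left
host 7: place vm9 (19 vCPU), 29 vCPU left
host 2: place vm10 (6 vCPU), 1 vCPU left
host 7: place vm11 (24 vCPU), 5 vCPU left
host 4: place vm12 (14 vCPU), 2 vCPU left
host 8: place vm13 (15 vCPU), 33 vCPU left
host 8: place vm14 (26 vCPU), 7 vCPU left
host 9: place vm15 (17 vCPU), 31 vCPU left
Final hosts: [33,11] [41,6] [22,19] [32,14] [40] [39] [19,24] [15,26] [17].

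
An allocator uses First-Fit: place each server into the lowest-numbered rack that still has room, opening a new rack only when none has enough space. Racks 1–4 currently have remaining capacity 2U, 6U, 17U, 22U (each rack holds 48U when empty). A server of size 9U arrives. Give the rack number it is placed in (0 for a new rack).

3

Racks with room: rack 3 (17U), rack 4 (22U).
The first with room is rack 3.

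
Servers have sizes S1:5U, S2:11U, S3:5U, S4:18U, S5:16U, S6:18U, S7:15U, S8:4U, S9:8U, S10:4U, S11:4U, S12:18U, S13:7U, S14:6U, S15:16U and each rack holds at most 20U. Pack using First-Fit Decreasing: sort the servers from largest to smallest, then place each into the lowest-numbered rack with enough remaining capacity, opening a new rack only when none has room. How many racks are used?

Sorted descending: 18, 18, 18, 16, 16, 15, 11, 8, 7, 6, 5, 5, 4, 4, 4.
Put 18U in rack 1; 2U remain.
Put 18U in rack 2; 2U remain.
Put 18U in rack 3; 2U remain.
Put 16U in rack 4; 4U remain.
Put 16U in rack 5; 4U remain.
Put 15U in rack 6; 5U remain.
Put 11U in rack 7; 9U remain.
Put 8U in rack 7; 1U remain.
Put 7U in rack 8; 13U remain.
Put 6U in rack 8; 7U remain.
Put 5U in rack 6; 0U remain.
Put 5U in rack 8; 2U remain.
Put 4U in rack 4; 0U remain.
Put 4U in rack 5; 0U remain.
Put 4U in rack 9; 16U remain.
Final racks: [18] [18] [18] [16,4] [16,4] [15,5] [11,8] [7,6,5] [4].

9 racks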